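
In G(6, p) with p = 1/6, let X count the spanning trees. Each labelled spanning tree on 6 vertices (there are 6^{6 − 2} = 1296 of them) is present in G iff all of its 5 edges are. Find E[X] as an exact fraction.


K_6 has 6^{6 − 2} = 1296 labelled spanning trees.
For each such spanning tree H, let X_H = 1 if all 5 edges of H are present in G. Then P[X_H = 1] = p^{5} = (1/6)^{5} = 1/7776.
Summing the indicators: E[X] = Σ_H E[X_H] = 1296 · p^{5} = 1296 · 1/7776 = 1/6.
Numerically: E[X] ≈ 0.16667.

E[X] = 1296 · (1/6)^{5} = 1/6 ≈ 0.16667.


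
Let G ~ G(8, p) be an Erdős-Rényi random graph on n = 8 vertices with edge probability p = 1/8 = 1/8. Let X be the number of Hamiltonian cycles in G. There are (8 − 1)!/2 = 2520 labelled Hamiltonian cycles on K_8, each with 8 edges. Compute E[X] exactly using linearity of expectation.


K_8 has (8 − 1)!/2 = 2520 labelled Hamiltonian cycles.
For each such Hamiltonian cycle H, let X_H = 1 if all 8 edges of H are present in G. Then P[X_H = 1] = p^{8} = (1/8)^{8} = 1/16777216.
By linearity: E[X] = Σ_H E[X_H] = 2520 · p^{8} = 2520 · 1/16777216 = 315/2097152.
Numerically: E[X] ≈ 0.0001502.

E[X] = 2520 · (1/8)^{8} = 315/2097152 ≈ 0.0001502.


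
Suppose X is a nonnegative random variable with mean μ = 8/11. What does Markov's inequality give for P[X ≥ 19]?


μ = E[X] = 8/11, a = 19.
Markov: P[X ≥ 19] ≤ μ/a = (8/11)/19 = 8/209.
Numerically: ≈ 0.038278.
(Since a = 19 > μ = 0.727273, the bound 8/209 is < 1 and informative.)

P[X ≥ 19] ≤ 8/209 ≈ 0.038278.


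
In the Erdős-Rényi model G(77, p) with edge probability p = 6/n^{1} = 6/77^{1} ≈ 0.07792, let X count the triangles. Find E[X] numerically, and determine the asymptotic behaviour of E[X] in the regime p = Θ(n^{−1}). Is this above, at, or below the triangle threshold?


Number of potential triangles: C(77, 3) = 73150.
Each occurs with probability p³ ≈ (0.07792)³ ≈ 4.731312e-04.
By linearity: E[X] = C(77, 3)·p³ ≈ 73150 · 4.731312e-04 ≈ 34.6095.
Here α = 1, so p = 6/n is exactly at the triangle threshold p ~ 1/n. Asymptotically E[X] → c³/6 = 6³/6 = 36 ≈ 36.0000, a bounded constant. In this regime the triangle count is asymptotically Poisson(c³/6).

E[X] ≈ 34.6095; in regime p = Θ(1/n^{1}) E[X] stays bounded (at the triangle threshold p ~ 1/n).


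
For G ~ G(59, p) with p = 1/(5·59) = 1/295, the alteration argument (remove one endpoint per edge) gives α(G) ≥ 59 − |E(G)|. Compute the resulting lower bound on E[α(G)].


E[|E(G)|] = C(59, 2)·p = 1711 · (1/295) = 29/5.
E[α(G)] ≥ n − E[|E(G)|] = 59 − 29/5 = 266/5.
Numerically: ≈ 53.200000.
(This is only a lower bound; the true E[α(G)] may be larger.)

E[α(G)] ≥ 266/5 ≈ 53.200000.


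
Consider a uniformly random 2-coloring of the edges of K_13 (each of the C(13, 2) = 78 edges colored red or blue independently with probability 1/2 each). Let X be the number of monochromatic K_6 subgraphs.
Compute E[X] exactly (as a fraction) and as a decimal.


Let X = Σ_S X_S over the C(13, 6) = 1716 subsets S of size 6, where X_S = 1 if the K_6 on S is monochromatic.
For a fixed S, the K_6 on S has C(6, 2) = 15 edges. P[all 15 edges red] = (1/2)^15, and likewise for blue, so P[monochromatic] = 2·(1/2)^15 = 2^{1 − 15} = 1/16384.
By linearity of expectation: E[X] = C(13, 6) · 2^{1 − 15} = 1716 · 1/16384 = 429/4096.
Numerically: E[X] ≈ 0.10474.

E[X] = C(13,6)·2^(1−C(6,2)) = 429/4096 ≈ 0.10474.


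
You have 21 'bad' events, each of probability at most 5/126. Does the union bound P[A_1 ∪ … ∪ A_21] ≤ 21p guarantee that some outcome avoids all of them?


Union bound: P[∪_{i=1}^{21} A_i] ≤ Σ_i P[A_i] ≤ 21·p = 21·(5/126) = 5/6.
Numerically: 5/6 ≈ 0.833333.
Is 5/6 < 1? YES.
Since P[∪ A_i] ≤ 5/6 < 1, the complement has P[∩ A_i^c] ≥ 1 − 5/6 = 1/6 > 0, so some outcome avoids every A_i.

21·p = 5/6 ≈ 0.833333; existence CERTIFIED by the union bound.


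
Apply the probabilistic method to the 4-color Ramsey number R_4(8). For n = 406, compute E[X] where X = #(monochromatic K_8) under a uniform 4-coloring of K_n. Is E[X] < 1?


E[X] = C(406, 8) · 4^{1 − 28} = 17082453897995850 · 4^{−27} = 17082453897995850/18014398509481984.
As a reduced fraction: E[X] = 8541226948997925/9007199254740992 ≈ 0.94827.
Is E[X] < 1? YES.
Since E[X] < 1, there exists a 4-coloring of K_{406} with no monochromatic K_8; hence R_4(8) > 406.

E[X] = 8541226948997925/9007199254740992 ≈ 0.94827; E[X] < 1, so R_4(8) > 406.


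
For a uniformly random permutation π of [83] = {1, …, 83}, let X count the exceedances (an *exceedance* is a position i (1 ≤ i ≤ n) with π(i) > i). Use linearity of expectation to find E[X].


Write X = Σ_{i=1}^{83} X_i, where X_i = 1_{π(i) > i}.
For each fixed i, π(i) is uniform over {1, …, 83} (marginal of a uniform permutation), so P[π(i) > i] = (n − i)/n. Summing: Σ_{i=1}^{83} (n − i)/n = (0 + 1 + … + 82)/83 = 83(83 − 1)/(2·83) = (83 − 1)/2.
Hence E[X] = Σ_{i=1}^{83} (83 − i)/83 = 41 ≈ 41.00000.

E[X] = 41 = 41.00000.


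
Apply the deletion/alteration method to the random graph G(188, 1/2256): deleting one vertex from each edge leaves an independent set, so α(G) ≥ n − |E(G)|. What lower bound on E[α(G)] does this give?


E[|E(G)|] = C(188, 2)·p = 17578 · (1/2256) = 187/24.
E[α(G)] ≥ n − E[|E(G)|] = 188 − 187/24 = 4325/24.
Numerically: ≈ 180.208333.
(This is only a lower bound; the true E[α(G)] may be larger.)

E[α(G)] ≥ 4325/24 ≈ 180.208333.


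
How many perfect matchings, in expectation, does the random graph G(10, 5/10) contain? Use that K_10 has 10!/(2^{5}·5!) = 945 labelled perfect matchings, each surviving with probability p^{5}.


K_10 has 10!/(2^{5}·5!) = 945 labelled perfect matchings.
For each such perfect matching H, let X_H = 1 if all 5 edges of H are present in G. Then P[X_H = 1] = p^{5} = (1/2)^{5} = 1/32.
By linearity of expectation: E[X] = Σ_H E[X_H] = 945 · p^{5} = 945 · 1/32 = 945/32.
Numerically: E[X] ≈ 29.531.

E[X] = 945 · (1/2)^{5} = 945/32 ≈ 29.531.


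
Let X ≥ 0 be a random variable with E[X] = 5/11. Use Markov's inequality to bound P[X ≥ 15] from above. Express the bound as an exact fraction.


μ = E[X] = 5/11, a = 15.
Markov: P[X ≥ 15] ≤ μ/a = (5/11)/15 = 1/33.
Numerically: ≈ 0.030303.
(Since a = 15 > μ = 0.454545, the bound 1/33 is < 1 and informative.)

P[X ≥ 15] ≤ 1/33 ≈ 0.030303.


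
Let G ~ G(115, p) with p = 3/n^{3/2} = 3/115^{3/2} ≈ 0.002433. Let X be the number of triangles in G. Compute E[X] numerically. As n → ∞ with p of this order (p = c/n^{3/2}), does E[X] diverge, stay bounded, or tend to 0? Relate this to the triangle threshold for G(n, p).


Number of potential triangles: C(115, 3) = 246905.
Each occurs with probability p³ ≈ (0.002433)³ ≈ 1.439539e-08.
By linearity: E[X] = C(115, 3)·p³ ≈ 246905 · 1.439539e-08 ≈ 0.0036.
Since α = 3/2 > 1, p = c/n^{3/2} = o(1/n) is below the triangle threshold p ~ 1/n. Asymptotically E[X] ~ (c³/6)·n^{3(1−α)} = (3³/6)·n^{-1.5} → 0, so by Markov's inequality G has no triangles w.h.p.

E[X] ≈ 0.0036; in regime p = Θ(1/n^{3/2}) E[X] tends to 0 (below the triangle threshold p ~ 1/n).


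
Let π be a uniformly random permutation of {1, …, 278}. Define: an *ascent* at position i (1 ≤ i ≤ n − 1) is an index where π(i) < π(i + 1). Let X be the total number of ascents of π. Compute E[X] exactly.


Write X = Σ X_I over i = 1, …, 277, with X_I the indicator of one ascent.
There are 277 indicators.
For each fixed i, the pair (π(i), π(i+1)) is a uniformly random ordered pair of distinct values from {1, …, 278}; by symmetry P[π(i) < π(i+1)] = 1/2.
By linearity: E[X] = 277 · (1/2) = (278 − 1) · (1/2) = 277/2 ≈ 138.500.

E[X] = 277/2 = 138.500.


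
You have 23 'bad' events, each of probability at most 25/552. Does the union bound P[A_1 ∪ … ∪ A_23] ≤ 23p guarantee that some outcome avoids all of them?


Union bound: P[∪_{i=1}^{23} A_i] ≤ Σ_i P[A_i] ≤ 23·p = 23·(25/552) = 25/24.
Numerically: 25/24 ≈ 1.0416667.
Is 25/24 < 1? NO.
Since the bound 25/24 is ≥ 1, the union bound is uninformative here; it does NOT by itself certify existence.

23·p = 25/24 ≈ 1.0416667; existence NOT certified by the union bound.


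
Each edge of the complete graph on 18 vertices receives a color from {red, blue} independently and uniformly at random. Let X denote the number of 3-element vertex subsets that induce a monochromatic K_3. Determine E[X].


Let X = Σ_S X_S over the C(18, 3) = 816 subsets S of size 3, where X_S = 1 if the K_3 on S is monochromatic.
For a fixed S, the K_3 on S has C(3, 2) = 3 edges. P[all 3 edges red] = (1/2)^3, and likewise for blue, so P[monochromatic] = 2·(1/2)^3 = 2^{1 − 3} = 1/4.
By linearity of expectation: E[X] = C(18, 3) · 2^{1 − 3} = 816 · 1/4 = 204.
Numerically: E[X] ≈ 204.000000.

E[X] = C(18,3)·2^(1−C(3,2)) = 204 ≈ 204.000000.


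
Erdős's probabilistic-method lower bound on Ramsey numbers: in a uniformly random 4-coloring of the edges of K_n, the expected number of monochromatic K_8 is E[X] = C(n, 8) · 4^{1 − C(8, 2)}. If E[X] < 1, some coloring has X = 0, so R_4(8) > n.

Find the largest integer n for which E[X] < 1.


We need C(n, 8) · 4^{1 − 28} < 1, i.e. C(n, 8) < 4^{28 − 1} = 18014398509481984.
Check values of n near the boundary:
  n = 405: C(405, 8) = 16745853821188050; 16745853821188050 < 18014398509481984? YES
  n = 406: C(406, 8) = 17082453897995850; 17082453897995850 < 18014398509481984? YES
  n = 407: C(407, 8) = 17424959239309050; 17424959239309050 < 18014398509481984? YES
  n = 408: C(408, 8) = 17773458424095231; 17773458424095231 < 18014398509481984? YES
  n = 409: C(409, 8) = 18128041135797879; 18128041135797879 < 18014398509481984? NO
  n = 410: C(410, 8) = 18488798173326195; 18488798173326195 < 18014398509481984? NO
  n = 411: C(411, 8) = 18855821462126715; 18855821462126715 < 18014398509481984? NO
The largest n with C(n, 8) < 18014398509481984 is n = 408 (where E[X] = 17773458424095231/18014398509481984 ≈ 0.987). Hence R_4(8) > 408, i.e. R_4(8) ≥ 409.

Largest n = 408; hence R_4(8) > 408.


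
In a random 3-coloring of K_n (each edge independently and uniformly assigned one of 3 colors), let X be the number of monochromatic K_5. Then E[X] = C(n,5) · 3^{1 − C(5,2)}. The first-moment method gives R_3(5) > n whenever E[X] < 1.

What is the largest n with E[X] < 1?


We need C(n, 5) · 3^{1 − 10} < 1, i.e. C(n, 5) < 3^{10 − 1} = 19683.
Check values of n near the boundary:
  n = 17: C(17, 5) = 6188; 6188 < 19683? YES
  n = 18: C(18, 5) = 8568; 8568 < 19683? YES
  n = 19: C(19, 5) = 11628; 11628 < 19683? YES
  n = 20: C(20, 5) = 15504; 15504 < 19683? YES
  n = 21: C(21, 5) = 20349; 20349 < 19683? NO
The largest n with C(n, 5) < 19683 is n = 20 (where E[X] = 5168/6561 ≈ 0.7877). Hence R_3(5) > 20, i.e. R_3(5) ≥ 21.

Largest n = 20; hence R_3(5) > 20.


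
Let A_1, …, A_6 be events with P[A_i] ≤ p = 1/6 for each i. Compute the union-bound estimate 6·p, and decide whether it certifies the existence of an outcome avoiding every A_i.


Union bound: P[∪_{i=1}^{6} A_i] ≤ Σ_i P[A_i] ≤ 6·p = 6·(1/6) = 1.
Numerically: 1 ≈ 1.000.
Is 1 < 1? NO.
Since the bound 1 is ≥ 1, the union bound is uninformative here; it does NOT by itself certify existence.

6·p = 1 ≈ 1.000; existence NOT certified by the union bound.


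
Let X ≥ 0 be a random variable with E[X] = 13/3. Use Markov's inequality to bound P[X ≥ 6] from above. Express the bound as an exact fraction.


μ = E[X] = 13/3, a = 6.
Markov: P[X ≥ 6] ≤ μ/a = (13/3)/6 = 13/18.
Numerically: ≈ 0.72222.
(Since a = 6 > μ = 4.33333, the bound 13/18 is < 1 and informative.)

P[X ≥ 6] ≤ 13/18 ≈ 0.72222.


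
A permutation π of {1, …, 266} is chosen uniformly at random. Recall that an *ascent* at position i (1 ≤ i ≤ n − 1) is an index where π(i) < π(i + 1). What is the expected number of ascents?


Write X = Σ X_I over i = 1, …, 265, with X_I the indicator of one ascent.
There are 265 indicators.
For each fixed i, the pair (π(i), π(i+1)) is a uniformly random ordered pair of distinct values from {1, …, 266}; by symmetry P[π(i) < π(i+1)] = 1/2.
By linearity: E[X] = 265 · (1/2) = (266 − 1) · (1/2) = 265/2 ≈ 132.500000.

E[X] = 265/2 = 132.500000.


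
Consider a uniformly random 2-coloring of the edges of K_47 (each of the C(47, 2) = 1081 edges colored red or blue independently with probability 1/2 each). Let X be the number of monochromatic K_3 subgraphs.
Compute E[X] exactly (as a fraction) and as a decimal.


Let X = Σ_S X_S over the C(47, 3) = 16215 subsets S of size 3, where X_S = 1 if the K_3 on S is monochromatic.
For a fixed S, the K_3 on S has C(3, 2) = 3 edges. P[all 3 edges red] = (1/2)^3, and likewise for blue, so P[monochromatic] = 2·(1/2)^3 = 2^{1 − 3} = 1/4.
Summing: E[X] = C(47, 3) · 2^{1 − 3} = 16215 · 1/4 = 16215/4.
Numerically: E[X] ≈ 4053.750000.

E[X] = C(47,3)·2^(1−C(3,2)) = 16215/4 ≈ 4053.750000.


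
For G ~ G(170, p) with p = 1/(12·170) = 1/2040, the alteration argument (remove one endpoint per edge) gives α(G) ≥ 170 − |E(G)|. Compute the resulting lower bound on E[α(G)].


E[|E(G)|] = C(170, 2)·p = 14365 · (1/2040) = 169/24.
E[α(G)] ≥ n − E[|E(G)|] = 170 − 169/24 = 3911/24.
Numerically: ≈ 162.9583.
(This is only a lower bound; the true E[α(G)] may be larger.)

E[α(G)] ≥ 3911/24 ≈ 162.9583.


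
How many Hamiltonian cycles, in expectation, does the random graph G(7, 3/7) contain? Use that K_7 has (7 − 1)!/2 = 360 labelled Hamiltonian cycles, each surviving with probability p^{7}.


K_7 has (7 − 1)!/2 = 360 labelled Hamiltonian cycles.
For each such Hamiltonian cycle H, let X_H = 1 if all 7 edges of H are present in G. Then P[X_H = 1] = p^{7} = (3/7)^{7} = 2187/823543.
By linearity of expectation: E[X] = Σ_H E[X_H] = 360 · p^{7} = 360 · 2187/823543 = 787320/823543.
Numerically: E[X] ≈ 0.95602.

E[X] = 360 · (3/7)^{7} = 787320/823543 ≈ 0.95602.


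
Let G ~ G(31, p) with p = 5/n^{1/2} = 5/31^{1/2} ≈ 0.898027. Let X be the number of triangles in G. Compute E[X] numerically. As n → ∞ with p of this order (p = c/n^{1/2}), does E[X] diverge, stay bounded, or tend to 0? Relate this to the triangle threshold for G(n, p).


Number of potential triangles: C(31, 3) = 4495.
Each occurs with probability p³ ≈ (0.898027)³ ≈ 7.24214928e-01.
By linearity: E[X] = C(31, 3)·p³ ≈ 4495 · 7.24214928e-01 ≈ 3255.346099.
Since α = 1/2 < 1, p = c/n^{1/2} ≫ 1/n is above the triangle threshold p ~ 1/n. Asymptotically E[X] ~ (c³/6)·n^{3(1−α)} = (5³/6)·n^{1.5} → ∞; triangles are abundant w.h.p.

E[X] ≈ 3255.346099; in regime p = Θ(1/n^{1/2}) E[X] diverges (above the triangle threshold p ~ 1/n).


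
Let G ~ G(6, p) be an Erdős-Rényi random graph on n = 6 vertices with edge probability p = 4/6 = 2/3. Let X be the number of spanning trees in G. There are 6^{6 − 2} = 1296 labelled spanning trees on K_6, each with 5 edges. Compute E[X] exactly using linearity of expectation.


K_6 has 6^{6 − 2} = 1296 labelled spanning trees.
For each such spanning tree H, let X_H = 1 if all 5 edges of H are present in G. Then P[X_H = 1] = p^{5} = (2/3)^{5} = 32/243.
By linearity of expectation: E[X] = Σ_H E[X_H] = 1296 · p^{5} = 1296 · 32/243 = 512/3.
Numerically: E[X] ≈ 170.67.

E[X] = 1296 · (2/3)^{5} = 512/3 ≈ 170.67.


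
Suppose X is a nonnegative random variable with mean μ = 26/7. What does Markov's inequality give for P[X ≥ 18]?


μ = E[X] = 26/7, a = 18.
Markov: P[X ≥ 18] ≤ μ/a = (26/7)/18 = 13/63.
Numerically: ≈ 0.20635.
(Since a = 18 > μ = 3.71429, the bound 13/63 is < 1 and informative.)

P[X ≥ 18] ≤ 13/63 ≈ 0.20635.


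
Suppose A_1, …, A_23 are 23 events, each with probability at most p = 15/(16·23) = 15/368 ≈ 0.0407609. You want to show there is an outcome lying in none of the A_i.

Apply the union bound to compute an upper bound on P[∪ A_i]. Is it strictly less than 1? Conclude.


Union bound: P[∪_{i=1}^{23} A_i] ≤ Σ_i P[A_i] ≤ 23·p = 23·(15/368) = 15/16.
Numerically: 15/16 ≈ 0.9375000.
Is 15/16 < 1? YES.
Since P[∪ A_i] ≤ 15/16 < 1, the complement has P[∩ A_i^c] ≥ 1 − 15/16 = 1/16 > 0, so some outcome avoids every A_i.

23·p = 15/16 ≈ 0.9375000; existence CERTIFIED by the union bound.


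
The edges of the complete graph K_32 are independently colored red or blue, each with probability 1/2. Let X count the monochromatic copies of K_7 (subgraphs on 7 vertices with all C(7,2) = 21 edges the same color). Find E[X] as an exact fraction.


Let X = Σ_S X_S over the C(32, 7) = 3365856 subsets S of size 7, where X_S = 1 if the K_7 on S is monochromatic.
For a fixed S, the K_7 on S has C(7, 2) = 21 edges. P[all 21 edges red] = (1/2)^21, and likewise for blue, so P[monochromatic] = 2·(1/2)^21 = 2^{1 − 21} = 1/1048576.
Summing: E[X] = C(32, 7) · 2^{1 − 21} = 3365856 · 1/1048576 = 105183/32768.
Numerically: E[X] ≈ 3.2099.

E[X] = C(32,7)·2^(1−C(7,2)) = 105183/32768 ≈ 3.2099.


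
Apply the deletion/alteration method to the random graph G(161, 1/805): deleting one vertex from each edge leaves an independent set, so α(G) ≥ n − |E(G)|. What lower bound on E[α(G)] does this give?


E[|E(G)|] = C(161, 2)·p = 12880 · (1/805) = 16.
E[α(G)] ≥ n − E[|E(G)|] = 161 − 16 = 145.
Numerically: ≈ 145.000000.
(This is only a lower bound; the true E[α(G)] may be larger.)

E[α(G)] ≥ 145 ≈ 145.000000.


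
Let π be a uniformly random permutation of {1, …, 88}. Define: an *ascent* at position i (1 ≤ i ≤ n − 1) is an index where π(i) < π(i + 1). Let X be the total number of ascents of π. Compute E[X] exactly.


Write X = Σ X_I over i = 1, …, 87, with X_I the indicator of one ascent.
There are 87 indicators.
For each fixed i, the pair (π(i), π(i+1)) is a uniformly random ordered pair of distinct values from {1, …, 88}; by symmetry P[π(i) < π(i+1)] = 1/2.
By linearity: E[X] = 87 · (1/2) = (88 − 1) · (1/2) = 87/2 ≈ 43.500000.

E[X] = 87/2 = 43.500000.


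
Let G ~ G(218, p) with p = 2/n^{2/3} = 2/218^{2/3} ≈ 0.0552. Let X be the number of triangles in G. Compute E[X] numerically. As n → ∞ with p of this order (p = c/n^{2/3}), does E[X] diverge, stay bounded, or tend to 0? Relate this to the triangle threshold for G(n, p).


Number of potential triangles: C(218, 3) = 1703016.
Each occurs with probability p³ ≈ (0.0552)³ ≈ 1.68336e-04.
By linearity: E[X] = C(218, 3)·p³ ≈ 1703016 · 1.68336e-04 ≈ 286.679.
Since α = 2/3 < 1, p = c/n^{2/3} ≫ 1/n is above the triangle threshold p ~ 1/n. Asymptotically E[X] ~ (c³/6)·n^{3(1−α)} = (2³/6)·n^{1} → ∞; triangles are abundant w.h.p.

E[X] ≈ 286.679; in regime p = Θ(1/n^{2/3}) E[X] diverges (above the triangle threshold p ~ 1/n).


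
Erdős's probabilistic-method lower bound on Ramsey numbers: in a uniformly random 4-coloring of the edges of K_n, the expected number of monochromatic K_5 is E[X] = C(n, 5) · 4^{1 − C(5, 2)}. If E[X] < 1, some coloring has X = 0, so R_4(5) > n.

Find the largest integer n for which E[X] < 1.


We need C(n, 5) · 4^{1 − 10} < 1, i.e. C(n, 5) < 4^{10 − 1} = 262144.
Check values of n near the boundary:
  n = 30: C(30, 5) = 142506; 142506 < 262144? YES
  n = 31: C(31, 5) = 169911; 169911 < 262144? YES
  n = 32: C(32, 5) = 201376; 201376 < 262144? YES
  n = 33: C(33, 5) = 237336; 237336 < 262144? YES
  n = 34: C(34, 5) = 278256; 278256 < 262144? NO
  n = 35: C(35, 5) = 324632; 324632 < 262144? NO
  n = 36: C(36, 5) = 376992; 376992 < 262144? NO
The largest n with C(n, 5) < 262144 is n = 33 (where E[X] = 29667/32768 ≈ 0.905). Hence R_4(5) > 33, i.e. R_4(5) ≥ 34.

Largest n = 33; hence R_4(5) > 33.


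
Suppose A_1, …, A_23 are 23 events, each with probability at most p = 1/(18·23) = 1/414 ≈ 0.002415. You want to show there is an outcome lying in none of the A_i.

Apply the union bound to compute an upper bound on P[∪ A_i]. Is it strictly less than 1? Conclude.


Union bound: P[∪_{i=1}^{23} A_i] ≤ Σ_i P[A_i] ≤ 23·p = 23·(1/414) = 1/18.
Numerically: 1/18 ≈ 0.055556.
Is 1/18 < 1? YES.
Since P[∪ A_i] ≤ 1/18 < 1, the complement has P[∩ A_i^c] ≥ 1 − 1/18 = 17/18 > 0, so some outcome avoids every A_i.

23·p = 1/18 ≈ 0.055556; existence CERTIFIED by the union bound.


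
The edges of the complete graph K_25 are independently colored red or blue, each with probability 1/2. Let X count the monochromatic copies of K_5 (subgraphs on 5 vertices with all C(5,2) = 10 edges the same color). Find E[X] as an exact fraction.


Let X = Σ_S X_S over the C(25, 5) = 53130 subsets S of size 5, where X_S = 1 if the K_5 on S is monochromatic.
For a fixed S, the K_5 on S has C(5, 2) = 10 edges. P[all 10 edges red] = (1/2)^10, and likewise for blue, so P[monochromatic] = 2·(1/2)^10 = 2^{1 − 10} = 1/512.
By linearity: E[X] = C(25, 5) · 2^{1 − 10} = 53130 · 1/512 = 26565/256.
Numerically: E[X] ≈ 103.76953.

E[X] = C(25,5)·2^(1−C(5,2)) = 26565/256 ≈ 103.76953.


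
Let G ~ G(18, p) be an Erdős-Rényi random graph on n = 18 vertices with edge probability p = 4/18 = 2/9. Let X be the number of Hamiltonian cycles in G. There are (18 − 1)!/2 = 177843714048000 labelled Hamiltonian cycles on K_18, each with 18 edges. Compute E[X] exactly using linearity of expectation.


K_18 has (18 − 1)!/2 = 177843714048000 labelled Hamiltonian cycles.
For each such Hamiltonian cycle H, let X_H = 1 if all 18 edges of H are present in G. Then P[X_H = 1] = p^{18} = (2/9)^{18} = 262144/150094635296999121.
Summing the indicators: E[X] = Σ_H E[X_H] = 177843714048000 · p^{18} = 177843714048000 · 262144/150094635296999121 = 63951526166528000/205891132094649.
Numerically: E[X] ≈ 310.608.

E[X] = 177843714048000 · (2/9)^{18} = 63951526166528000/205891132094649 ≈ 310.608.


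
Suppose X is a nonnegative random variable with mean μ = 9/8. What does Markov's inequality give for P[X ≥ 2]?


μ = E[X] = 9/8, a = 2.
Markov: P[X ≥ 2] ≤ μ/a = (9/8)/2 = 9/16.
Numerically: ≈ 0.562.
(Since a = 2 > μ = 1.125, the bound 9/16 is < 1 and informative.)

P[X ≥ 2] ≤ 9/16 ≈ 0.562.


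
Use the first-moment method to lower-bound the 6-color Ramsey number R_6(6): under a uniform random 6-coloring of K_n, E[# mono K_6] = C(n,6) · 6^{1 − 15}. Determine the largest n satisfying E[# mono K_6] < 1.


We need C(n, 6) · 6^{1 − 15} < 1, i.e. C(n, 6) < 6^{15 − 1} = 78364164096.
Check values of n near the boundary:
  n = 196: C(196, 6) = 72887293024; 72887293024 < 78364164096? YES
  n = 197: C(197, 6) = 75176946208; 75176946208 < 78364164096? YES
  n = 198: C(198, 6) = 77526225777; 77526225777 < 78364164096? YES
  n = 199: C(199, 6) = 79936367511; 79936367511 < 78364164096? NO
  n = 200: C(200, 6) = 82408626300; 82408626300 < 78364164096? NO
The largest n with C(n, 6) < 78364164096 is n = 198 (where E[X] = 25842075259/26121388032 ≈ 0.989307). Hence R_6(6) > 198, i.e. R_6(6) ≥ 199.

Largest n = 198; hence R_6(6) > 198.


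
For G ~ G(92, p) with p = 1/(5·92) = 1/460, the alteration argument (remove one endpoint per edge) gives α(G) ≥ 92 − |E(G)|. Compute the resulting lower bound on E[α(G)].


E[|E(G)|] = C(92, 2)·p = 4186 · (1/460) = 91/10.
E[α(G)] ≥ n − E[|E(G)|] = 92 − 91/10 = 829/10.
Numerically: ≈ 82.9000.
(This is only a lower bound; the true E[α(G)] may be larger.)

E[α(G)] ≥ 829/10 ≈ 82.9000.


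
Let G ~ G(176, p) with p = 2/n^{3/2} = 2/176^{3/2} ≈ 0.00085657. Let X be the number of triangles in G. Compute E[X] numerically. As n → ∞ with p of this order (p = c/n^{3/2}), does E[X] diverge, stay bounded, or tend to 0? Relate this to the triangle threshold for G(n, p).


Number of potential triangles: C(176, 3) = 893200.
Each occurs with probability p³ ≈ (0.00085657)³ ≈ 6.2846773e-10.
By linearity: E[X] = C(176, 3)·p³ ≈ 893200 · 6.2846773e-10 ≈ 0.00056.
Since α = 3/2 > 1, p = c/n^{3/2} = o(1/n) is below the triangle threshold p ~ 1/n. Asymptotically E[X] ~ (c³/6)·n^{3(1−α)} = (2³/6)·n^{-1.5} → 0, so by Markov's inequality G has no triangles w.h.p.

E[X] ≈ 0.00056; in regime p = Θ(1/n^{3/2}) E[X] tends to 0 (below the triangle threshold p ~ 1/n).


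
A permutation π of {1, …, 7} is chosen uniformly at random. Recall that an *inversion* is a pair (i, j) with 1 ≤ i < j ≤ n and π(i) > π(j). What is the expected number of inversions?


Write X = Σ X_I over the C(7, 2) = 21 pairs i < j, with X_I the indicator of one inversion.
There are 21 indicators.
For each fixed pair i < j, the values π(i) and π(j) are two distinct elements of {1, …, 7} in uniformly random order; by symmetry P[π(i) > π(j)] = 1/2.
By linearity: E[X] = 21 · (1/2) = C(7, 2) · (1/2) = 21/2 = 21/2 ≈ 10.500000.

E[X] = 21/2 = 10.500000.


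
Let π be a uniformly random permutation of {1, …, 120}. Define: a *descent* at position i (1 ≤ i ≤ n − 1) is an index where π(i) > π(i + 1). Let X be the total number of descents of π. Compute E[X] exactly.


Write X = Σ X_I over i = 1, …, 119, with X_I the indicator of one descent.
There are 119 indicators.
For each fixed i, the pair (π(i), π(i+1)) is a uniformly random ordered pair of distinct values from {1, …, 120}; by symmetry P[π(i) > π(i+1)] = 1/2.
By linearity: E[X] = 119 · (1/2) = (120 − 1) · (1/2) = 119/2 ≈ 59.500.

E[X] = 119/2 = 59.500.


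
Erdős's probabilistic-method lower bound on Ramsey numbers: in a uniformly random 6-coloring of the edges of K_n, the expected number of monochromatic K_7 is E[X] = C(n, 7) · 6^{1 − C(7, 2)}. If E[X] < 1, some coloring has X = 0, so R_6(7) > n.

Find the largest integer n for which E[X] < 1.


We need C(n, 7) · 6^{1 − 21} < 1, i.e. C(n, 7) < 6^{21 − 1} = 3656158440062976.
Check values of n near the boundary:
  n = 565: C(565, 7) = 3513212521235560; 3513212521235560 < 3656158440062976? YES
  n = 566: C(566, 7) = 3557206237959440; 3557206237959440 < 3656158440062976? YES
  n = 567: C(567, 7) = 3601671315933933; 3601671315933933 < 3656158440062976? YES
  n = 568: C(568, 7) = 3646611956239704; 3646611956239704 < 3656158440062976? YES
  n = 569: C(569, 7) = 3692032389858348; 3692032389858348 < 3656158440062976? NO
The largest n with C(n, 7) < 3656158440062976 is n = 568 (where E[X] = 16882462760369/16926659444736 ≈ 0.997389). Hence R_6(7) > 568, i.e. R_6(7) ≥ 569.

Largest n = 568; hence R_6(7) > 568.


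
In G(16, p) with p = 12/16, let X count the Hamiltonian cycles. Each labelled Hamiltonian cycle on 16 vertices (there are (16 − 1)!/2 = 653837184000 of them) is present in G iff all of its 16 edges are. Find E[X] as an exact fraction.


K_16 has (16 − 1)!/2 = 653837184000 labelled Hamiltonian cycles.
For each such Hamiltonian cycle H, let X_H = 1 if all 16 edges of H are present in G. Then P[X_H = 1] = p^{16} = (3/4)^{16} = 43046721/4294967296.
By linearity of expectation: E[X] = Σ_H E[X_H] = 653837184000 · p^{16} = 653837184000 · 43046721/4294967296 = 27485885585032875/4194304.
Numerically: E[X] ≈ 6.5531e+09.

E[X] = 653837184000 · (3/4)^{16} = 27485885585032875/4194304 ≈ 6.5531e+09.


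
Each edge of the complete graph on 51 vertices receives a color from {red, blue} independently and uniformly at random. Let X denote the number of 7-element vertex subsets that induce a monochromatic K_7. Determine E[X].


Let X = Σ_S X_S over the C(51, 7) = 115775100 subsets S of size 7, where X_S = 1 if the K_7 on S is monochromatic.
For a fixed S, the K_7 on S has C(7, 2) = 21 edges. P[all 21 edges red] = (1/2)^21, and likewise for blue, so P[monochromatic] = 2·(1/2)^21 = 2^{1 − 21} = 1/1048576.
Summing: E[X] = C(51, 7) · 2^{1 − 21} = 115775100 · 1/1048576 = 28943775/262144.
Numerically: E[X] ≈ 110.411739.

E[X] = C(51,7)·2^(1−C(7,2)) = 28943775/262144 ≈ 110.411739.


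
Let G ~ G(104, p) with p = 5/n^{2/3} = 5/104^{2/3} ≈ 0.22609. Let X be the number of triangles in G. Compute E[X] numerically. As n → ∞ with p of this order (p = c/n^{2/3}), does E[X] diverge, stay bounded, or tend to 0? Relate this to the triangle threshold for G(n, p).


Number of potential triangles: C(104, 3) = 182104.
Each occurs with probability p³ ≈ (0.22609)³ ≈ 1.15569527e-02.
By linearity: E[X] = C(104, 3)·p³ ≈ 182104 · 1.15569527e-02 ≈ 2104.567308.
Since α = 2/3 < 1, p = c/n^{2/3} ≫ 1/n is above the triangle threshold p ~ 1/n. Asymptotically E[X] ~ (c³/6)·n^{3(1−α)} = (5³/6)·n^{1} → ∞; triangles are abundant w.h.p.

E[X] ≈ 2104.567308; in regime p = Θ(1/n^{2/3}) E[X] diverges (above the triangle threshold p ~ 1/n).


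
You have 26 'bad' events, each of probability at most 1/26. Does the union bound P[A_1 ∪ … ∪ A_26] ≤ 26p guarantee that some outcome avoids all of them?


Union bound: P[∪_{i=1}^{26} A_i] ≤ Σ_i P[A_i] ≤ 26·p = 26·(1/26) = 1.
Numerically: 1 ≈ 1.0000.
Is 1 < 1? NO.
Since the bound 1 is ≥ 1, the union bound is uninformative here; it does NOT by itself certify existence.

26·p = 1 ≈ 1.0000; existence NOT certified by the union bound.


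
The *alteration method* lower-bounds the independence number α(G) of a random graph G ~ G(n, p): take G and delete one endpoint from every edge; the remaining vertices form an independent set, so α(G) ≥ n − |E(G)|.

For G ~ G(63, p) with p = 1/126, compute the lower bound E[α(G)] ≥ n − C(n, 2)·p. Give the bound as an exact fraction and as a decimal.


E[|E(G)|] = C(63, 2)·p = 1953 · (1/126) = 31/2.
E[α(G)] ≥ n − E[|E(G)|] = 63 − 31/2 = 95/2.
Numerically: ≈ 47.500.
(This is only a lower bound; the true E[α(G)] may be larger.)

E[α(G)] ≥ 95/2 ≈ 47.500.


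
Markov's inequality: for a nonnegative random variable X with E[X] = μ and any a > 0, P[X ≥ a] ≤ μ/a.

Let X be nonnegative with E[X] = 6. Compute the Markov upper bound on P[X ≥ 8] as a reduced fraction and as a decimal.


μ = E[X] = 6, a = 8.
Markov: P[X ≥ 8] ≤ μ/a = (6)/8 = 3/4.
Numerically: ≈ 0.7500.
(Since a = 8 > μ = 6.0000, the bound 3/4 is < 1 and informative.)

P[X ≥ 8] ≤ 3/4 ≈ 0.7500.


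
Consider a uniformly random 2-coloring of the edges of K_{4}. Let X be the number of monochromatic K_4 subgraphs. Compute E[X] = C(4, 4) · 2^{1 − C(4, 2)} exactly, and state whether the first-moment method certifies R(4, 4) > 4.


E[X] = C(4, 4) · 2^{1 − 6} = 1 · 2^{−5} = 1/32.
As a reduced fraction: E[X] = 1/32 ≈ 0.03125.
Is E[X] < 1? YES.
Since E[X] < 1, there exists a 2-coloring of K_{4} with no monochromatic K_4; hence R(4, 4) > 4.

E[X] = 1/32 ≈ 0.03125; E[X] < 1, so R(4, 4) > 4.


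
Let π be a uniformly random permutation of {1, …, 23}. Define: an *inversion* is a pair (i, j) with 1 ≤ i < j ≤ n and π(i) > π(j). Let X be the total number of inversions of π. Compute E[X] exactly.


Write X = Σ X_I over the C(23, 2) = 253 pairs i < j, with X_I the indicator of one inversion.
There are 253 indicators.
For each fixed pair i < j, the values π(i) and π(j) are two distinct elements of {1, …, 23} in uniformly random order; by symmetry P[π(i) > π(j)] = 1/2.
By linearity: E[X] = 253 · (1/2) = C(23, 2) · (1/2) = 253/2 = 253/2 ≈ 126.5000.

E[X] = 253/2 = 126.5000.


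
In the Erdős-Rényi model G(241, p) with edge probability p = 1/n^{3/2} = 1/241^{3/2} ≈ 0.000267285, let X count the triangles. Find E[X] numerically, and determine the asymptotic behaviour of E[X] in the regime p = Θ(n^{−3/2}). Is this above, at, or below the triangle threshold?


Number of potential triangles: C(241, 3) = 2303960.
Each occurs with probability p³ ≈ (0.000267285)³ ≈ 1.90951603e-11.
By linearity: E[X] = C(241, 3)·p³ ≈ 2303960 · 1.90951603e-11 ≈ 0.000044.
Since α = 3/2 > 1, p = c/n^{3/2} = o(1/n) is below the triangle threshold p ~ 1/n. Asymptotically E[X] ~ (c³/6)·n^{3(1−α)} = (1³/6)·n^{-1.5} → 0, so by Markov's inequality G has no triangles w.h.p.

E[X] ≈ 0.000044; in regime p = Θ(1/n^{3/2}) E[X] tends to 0 (below the triangle threshold p ~ 1/n).


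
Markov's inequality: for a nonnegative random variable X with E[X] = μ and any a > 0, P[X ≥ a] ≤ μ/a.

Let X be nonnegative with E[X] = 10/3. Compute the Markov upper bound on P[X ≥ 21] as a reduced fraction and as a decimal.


μ = E[X] = 10/3, a = 21.
Markov: P[X ≥ 21] ≤ μ/a = (10/3)/21 = 10/63.
Numerically: ≈ 0.158730.
(Since a = 21 > μ = 3.333333, the bound 10/63 is < 1 and informative.)

P[X ≥ 21] ≤ 10/63 ≈ 0.158730.


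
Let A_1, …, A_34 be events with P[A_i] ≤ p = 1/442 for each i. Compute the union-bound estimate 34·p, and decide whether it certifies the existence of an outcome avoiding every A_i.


Union bound: P[∪_{i=1}^{34} A_i] ≤ Σ_i P[A_i] ≤ 34·p = 34·(1/442) = 1/13.
Numerically: 1/13 ≈ 0.0769.
Is 1/13 < 1? YES.
Since P[∪ A_i] ≤ 1/13 < 1, the complement has P[∩ A_i^c] ≥ 1 − 1/13 = 12/13 > 0, so some outcome avoids every A_i.

34·p = 1/13 ≈ 0.0769; existence CERTIFIED by the union bound.


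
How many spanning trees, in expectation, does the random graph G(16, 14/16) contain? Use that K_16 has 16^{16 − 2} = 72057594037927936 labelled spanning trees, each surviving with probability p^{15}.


K_16 has 16^{16 − 2} = 72057594037927936 labelled spanning trees.
For each such spanning tree H, let X_H = 1 if all 15 edges of H are present in G. Then P[X_H = 1] = p^{15} = (7/8)^{15} = 4747561509943/35184372088832.
By linearity of expectation: E[X] = Σ_H E[X_H] = 72057594037927936 · p^{15} = 72057594037927936 · 4747561509943/35184372088832 = 9723005972363264.
Numerically: E[X] ≈ 9.72e+15.

E[X] = 72057594037927936 · (7/8)^{15} = 9723005972363264 ≈ 9.72e+15.


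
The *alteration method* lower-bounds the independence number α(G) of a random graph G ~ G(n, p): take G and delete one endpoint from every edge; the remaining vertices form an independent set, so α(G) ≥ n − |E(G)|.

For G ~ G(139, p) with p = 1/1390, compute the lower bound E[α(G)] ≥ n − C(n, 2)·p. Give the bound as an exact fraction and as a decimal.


E[|E(G)|] = C(139, 2)·p = 9591 · (1/1390) = 69/10.
E[α(G)] ≥ n − E[|E(G)|] = 139 − 69/10 = 1321/10.
Numerically: ≈ 132.1000.
(This is only a lower bound; the true E[α(G)] may be larger.)

E[α(G)] ≥ 1321/10 ≈ 132.1000.


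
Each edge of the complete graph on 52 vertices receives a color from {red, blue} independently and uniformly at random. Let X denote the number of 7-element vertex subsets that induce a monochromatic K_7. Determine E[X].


Let X = Σ_S X_S over the C(52, 7) = 133784560 subsets S of size 7, where X_S = 1 if the K_7 on S is monochromatic.
For a fixed S, the K_7 on S has C(7, 2) = 21 edges. P[all 21 edges red] = (1/2)^21, and likewise for blue, so P[monochromatic] = 2·(1/2)^21 = 2^{1 − 21} = 1/1048576.
Summing: E[X] = C(52, 7) · 2^{1 − 21} = 133784560 · 1/1048576 = 8361535/65536.
Numerically: E[X] ≈ 127.58690.

E[X] = C(52,7)·2^(1−C(7,2)) = 8361535/65536 ≈ 127.58690.


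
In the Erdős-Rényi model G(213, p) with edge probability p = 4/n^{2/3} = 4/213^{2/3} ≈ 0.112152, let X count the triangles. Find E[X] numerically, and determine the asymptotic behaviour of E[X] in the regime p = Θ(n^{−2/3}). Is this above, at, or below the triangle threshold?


Number of potential triangles: C(213, 3) = 1587986.
Each occurs with probability p³ ≈ (0.112152)³ ≈ 1.41065485e-03.
By linearity: E[X] = C(213, 3)·p³ ≈ 1587986 · 1.41065485e-03 ≈ 2240.100156.
Since α = 2/3 < 1, p = c/n^{2/3} ≫ 1/n is above the triangle threshold p ~ 1/n. Asymptotically E[X] ~ (c³/6)·n^{3(1−α)} = (4³/6)·n^{1} → ∞; triangles are abundant w.h.p.

E[X] ≈ 2240.100156; in regime p = Θ(1/n^{2/3}) E[X] diverges (above the triangle threshold p ~ 1/n).


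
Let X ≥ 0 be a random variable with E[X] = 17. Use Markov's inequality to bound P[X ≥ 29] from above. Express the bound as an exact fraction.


μ = E[X] = 17, a = 29.
Markov: P[X ≥ 29] ≤ μ/a = (17)/29 = 17/29.
Numerically: ≈ 0.586207.
(Since a = 29 > μ = 17.000000, the bound 17/29 is < 1 and informative.)

P[X ≥ 29] ≤ 17/29 ≈ 0.586207.


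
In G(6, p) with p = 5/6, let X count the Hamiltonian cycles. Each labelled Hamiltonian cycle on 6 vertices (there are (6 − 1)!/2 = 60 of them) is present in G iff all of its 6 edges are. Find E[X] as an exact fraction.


K_6 has (6 − 1)!/2 = 60 labelled Hamiltonian cycles.
For each such Hamiltonian cycle H, let X_H = 1 if all 6 edges of H are present in G. Then P[X_H = 1] = p^{6} = (5/6)^{6} = 15625/46656.
Summing the indicators: E[X] = Σ_H E[X_H] = 60 · p^{6} = 60 · 15625/46656 = 78125/3888.
Numerically: E[X] ≈ 20.09.

E[X] = 60 · (5/6)^{6} = 78125/3888 ≈ 20.09.


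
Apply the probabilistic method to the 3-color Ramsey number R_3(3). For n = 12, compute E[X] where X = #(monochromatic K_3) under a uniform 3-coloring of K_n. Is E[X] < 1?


E[X] = C(12, 3) · 3^{1 − 3} = 220 · 3^{−2} = 220/9.
As a reduced fraction: E[X] = 220/9 ≈ 24.4444.
Is E[X] < 1? NO.
Since E[X] ≥ 1, the first-moment bound is inconclusive at n = 12; it does NOT by itself certify R_3(3) > 12.

E[X] = 220/9 ≈ 24.4444; E[X] ≥ 1; first-moment method inconclusive here.


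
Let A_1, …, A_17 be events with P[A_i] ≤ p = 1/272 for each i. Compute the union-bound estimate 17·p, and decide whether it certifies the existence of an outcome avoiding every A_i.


Union bound: P[∪_{i=1}^{17} A_i] ≤ Σ_i P[A_i] ≤ 17·p = 17·(1/272) = 1/16.
Numerically: 1/16 ≈ 0.062.
Is 1/16 < 1? YES.
Since P[∪ A_i] ≤ 1/16 < 1, the complement has P[∩ A_i^c] ≥ 1 − 1/16 = 15/16 > 0, so some outcome avoids every A_i.

17·p = 1/16 ≈ 0.062; existence CERTIFIED by the union bound.


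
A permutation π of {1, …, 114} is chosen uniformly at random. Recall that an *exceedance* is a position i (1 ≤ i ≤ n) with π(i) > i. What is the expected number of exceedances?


Write X = Σ_{i=1}^{114} X_i, where X_i = 1_{π(i) > i}.
For each fixed i, π(i) is uniform over {1, …, 114} (marginal of a uniform permutation), so P[π(i) > i] = (n − i)/n. Summing: Σ_{i=1}^{114} (n − i)/n = (0 + 1 + … + 113)/114 = 114(114 − 1)/(2·114) = (114 − 1)/2.
Hence E[X] = Σ_{i=1}^{114} (114 − i)/114 = 113/2 ≈ 56.50000.

E[X] = 113/2 = 56.50000.


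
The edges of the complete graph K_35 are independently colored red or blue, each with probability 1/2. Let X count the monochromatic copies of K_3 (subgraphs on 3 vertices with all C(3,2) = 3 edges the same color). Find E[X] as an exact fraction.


Let X = Σ_S X_S over the C(35, 3) = 6545 subsets S of size 3, where X_S = 1 if the K_3 on S is monochromatic.
For a fixed S, the K_3 on S has C(3, 2) = 3 edges. P[all 3 edges red] = (1/2)^3, and likewise for blue, so P[monochromatic] = 2·(1/2)^3 = 2^{1 − 3} = 1/4.
By linearity: E[X] = C(35, 3) · 2^{1 − 3} = 6545 · 1/4 = 6545/4.
Numerically: E[X] ≈ 1636.2500.

E[X] = C(35,3)·2^(1−C(3,2)) = 6545/4 ≈ 1636.2500.


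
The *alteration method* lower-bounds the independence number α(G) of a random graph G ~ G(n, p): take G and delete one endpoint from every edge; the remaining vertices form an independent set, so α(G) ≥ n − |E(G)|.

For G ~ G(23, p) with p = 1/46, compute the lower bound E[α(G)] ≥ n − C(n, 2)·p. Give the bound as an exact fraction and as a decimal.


E[|E(G)|] = C(23, 2)·p = 253 · (1/46) = 11/2.
E[α(G)] ≥ n − E[|E(G)|] = 23 − 11/2 = 35/2.
Numerically: ≈ 17.50000.
(This is only a lower bound; the true E[α(G)] may be larger.)

E[α(G)] ≥ 35/2 ≈ 17.50000.


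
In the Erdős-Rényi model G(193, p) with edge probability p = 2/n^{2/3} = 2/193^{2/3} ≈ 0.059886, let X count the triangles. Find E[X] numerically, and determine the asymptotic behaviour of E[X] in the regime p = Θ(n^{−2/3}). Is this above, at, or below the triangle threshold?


Number of potential triangles: C(193, 3) = 1179616.
Each occurs with probability p³ ≈ (0.059886)³ ≈ 2.1477087e-04.
By linearity: E[X] = C(193, 3)·p³ ≈ 1179616 · 2.1477087e-04 ≈ 253.34715.
Since α = 2/3 < 1, p = c/n^{2/3} ≫ 1/n is above the triangle threshold p ~ 1/n. Asymptotically E[X] ~ (c³/6)·n^{3(1−α)} = (2³/6)·n^{1} → ∞; triangles are abundant w.h.p.

E[X] ≈ 253.34715; in regime p = Θ(1/n^{2/3}) E[X] diverges (above the triangle threshold p ~ 1/n).
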